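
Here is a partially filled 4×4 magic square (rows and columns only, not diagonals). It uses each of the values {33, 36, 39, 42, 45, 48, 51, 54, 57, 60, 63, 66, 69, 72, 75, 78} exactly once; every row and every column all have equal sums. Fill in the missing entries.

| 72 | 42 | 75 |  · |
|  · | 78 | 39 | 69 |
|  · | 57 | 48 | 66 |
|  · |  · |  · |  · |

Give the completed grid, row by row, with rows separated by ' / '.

72 42 75 33 / 36 78 39 69 / 51 57 48 66 / 63 45 60 54

The 16 entries sum to 888, so each line sums to 888/4 = 222.
Using row 1: 72 + 42 + 75 + ? → (1,4) = 222 − 189 = 33.
Row 2 needs 222; the known cells sum to 186, so (2,1) = 36.
From row 3, 222 − (57 + 48 + 66) gives (3,1) = 51.
The remaining cell in column 1 is (4,1) = 222 − 159 = 63.
The remaining cell in column 2 is (4,2) = 222 − 177 = 45.
From column 3, 222 − (75 + 39 + 48) gives (4,3) = 60.
Using column 4: 33 + 69 + 66 + ? → (4,4) = 222 − 168 = 54.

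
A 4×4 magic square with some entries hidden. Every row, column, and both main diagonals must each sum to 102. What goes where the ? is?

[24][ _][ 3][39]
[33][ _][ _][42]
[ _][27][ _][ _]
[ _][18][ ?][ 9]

45

The remaining cell in row 1 is (1,2) = 102 − 66 = 36.
Column 2 needs 102; the known cells sum to 81, so (2,2) = 21.
Column 4 needs 102; the known cells sum to 90, so (3,4) = 12.
Using main diagonal: 24 + 21 + 9 + ? → (3,3) = 102 − 54 = 48.
Row 2 needs 102; the known cells sum to 96, so (2,3) = 6.
Row 3 needs 102; the known cells sum to 87, so (3,1) = 15.
Column 1 must total 102; the given cells sum to 72, so (4,1) = 30.
Using column 3: 3 + 6 + 48 + ? → (4,3) = 102 − 57 = 45.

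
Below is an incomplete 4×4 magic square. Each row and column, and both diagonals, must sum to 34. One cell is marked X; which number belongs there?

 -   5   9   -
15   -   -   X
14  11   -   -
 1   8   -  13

3

Using row 4: 1 + 8 + 13 + ? → (4,3) = 34 − 22 = 12.
Column 1 needs 34; the known cells sum to 30, so (1,1) = 4.
Column 2: 5 + 11 + 8 + ? = 34, so (2,2) = 10.
Main diagonal must total 34; the given cells sum to 27, so (3,3) = 7.
Using row 1: 4 + 5 + 9 + ? → (1,4) = 34 − 18 = 16.
The remaining cell in row 3 is (3,4) = 34 − 32 = 2.
Using column 3: 9 + 7 + 12 + ? → (2,3) = 34 − 28 = 6.
The remaining cell in column 4 is (2,4) = 34 − 31 = 3.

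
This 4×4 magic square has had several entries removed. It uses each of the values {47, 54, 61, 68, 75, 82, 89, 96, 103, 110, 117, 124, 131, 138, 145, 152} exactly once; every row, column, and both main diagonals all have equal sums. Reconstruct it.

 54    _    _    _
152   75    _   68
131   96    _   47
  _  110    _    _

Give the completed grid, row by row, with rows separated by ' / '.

54 117 89 138 / 152 75 103 68 / 131 96 124 47 / 61 110 82 145

The 16 entries sum to 1592, so each line sums to 1592/4 = 398.
From row 2, 398 − (152 + 75 + 68) gives (2,3) = 103.
Using row 3: 131 + 96 + 47 + ? → (3,3) = 398 − 274 = 124.
Using column 1: 54 + 152 + 131 + ? → (4,1) = 398 − 337 = 61.
Column 2 needs 398; the known cells sum to 281, so (1,2) = 117.
Main diagonal must total 398; the given cells sum to 253, so (4,4) = 145.
Anti-diagonal must total 398; the given cells sum to 260, so (1,4) = 138.
Row 1 needs 398; the known cells sum to 309, so (1,3) = 89.
Row 4 needs 398; the known cells sum to 316, so (4,3) = 82.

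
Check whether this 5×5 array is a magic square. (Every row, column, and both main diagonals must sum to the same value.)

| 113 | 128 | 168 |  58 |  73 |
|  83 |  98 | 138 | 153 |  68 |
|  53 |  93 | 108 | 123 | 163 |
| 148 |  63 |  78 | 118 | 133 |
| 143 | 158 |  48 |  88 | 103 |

Yes

Row 1: 113 + 128 + 168 + 58 + 73 = 540.
Row 2: 83 + 98 + 138 + 153 + 68 = 540.
Row 3: 53 + 93 + 108 + 123 + 163 = 540.
Row 4: 148 + 63 + 78 + 118 + 133 = 540.
Row 5: 143 + 158 + 48 + 88 + 103 = 540.
Column 1: 113 + 83 + 53 + 148 + 143 = 540.
Column 2: 128 + 98 + 93 + 63 + 158 = 540.
Column 3: 168 + 138 + 108 + 78 + 48 = 540.
Column 4: 58 + 153 + 123 + 118 + 88 = 540.
Column 5: 73 + 68 + 163 + 133 + 103 = 540.
Main diagonal: 113 + 98 + 108 + 118 + 103 = 540.
Anti-diagonal: 73 + 153 + 108 + 63 + 143 = 540.
All lines sum to 540.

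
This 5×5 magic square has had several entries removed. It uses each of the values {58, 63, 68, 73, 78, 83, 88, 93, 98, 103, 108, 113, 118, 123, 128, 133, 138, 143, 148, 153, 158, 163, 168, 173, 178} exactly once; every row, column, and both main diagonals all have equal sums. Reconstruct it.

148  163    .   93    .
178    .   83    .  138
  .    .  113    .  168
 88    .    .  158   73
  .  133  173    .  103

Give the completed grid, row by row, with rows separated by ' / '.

148 163 78 93 108 / 178 68 83 123 138 / 58 98 113 153 168 / 88 128 143 158 73 / 118 133 173 63 103

The 25 entries sum to 2950, so each line sums to 2950/5 = 590.
Column 5: 138 + 168 + 73 + 103 + ? = 590, so (1,5) = 108.
From main diagonal, 590 − (148 + 113 + 158 + 103) gives (2,2) = 68.
Row 1: 148 + 163 + 93 + 108 + ? = 590, so (1,3) = 78.
Row 2: 178 + 68 + 83 + 138 + ? = 590, so (2,4) = 123.
The remaining cell in column 3 is (4,3) = 590 − 447 = 143.
The remaining cell in row 4 is (4,2) = 590 − 462 = 128.
From column 2, 590 − (163 + 68 + 128 + 133) gives (3,2) = 98.
Anti-diagonal needs 590; the known cells sum to 472, so (5,1) = 118.
The remaining cell in row 5 is (5,4) = 590 − 527 = 63.
Column 1 must total 590; the given cells sum to 532, so (3,1) = 58.
Column 4 needs 590; the known cells sum to 437, so (3,4) = 153.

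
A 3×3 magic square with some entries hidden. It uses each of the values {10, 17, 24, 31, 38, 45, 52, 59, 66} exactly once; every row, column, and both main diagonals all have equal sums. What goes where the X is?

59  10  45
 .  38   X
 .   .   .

The 9 entries sum to 342, so each line sums to 342/3 = 114.
Column 2 needs 114; the known cells sum to 48, so (3,2) = 66.
Main diagonal needs 114; the known cells sum to 97, so (3,3) = 17.
The remaining cell in anti-diagonal is (3,1) = 114 − 83 = 31.
Column 1 must total 114; the given cells sum to 90, so (2,1) = 24.
From column 3, 114 − (45 + 17) gives (2,3) = 52.

52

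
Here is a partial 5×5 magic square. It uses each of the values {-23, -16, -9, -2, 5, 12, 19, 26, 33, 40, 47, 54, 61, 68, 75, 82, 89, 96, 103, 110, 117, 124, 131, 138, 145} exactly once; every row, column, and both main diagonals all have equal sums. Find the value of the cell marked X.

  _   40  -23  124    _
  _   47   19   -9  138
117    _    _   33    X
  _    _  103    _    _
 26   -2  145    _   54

5

The 25 entries sum to 1525, so each line sums to 1525/5 = 305.
Row 2: 47 + 19 + (-9) + 138 + ? = 305, so (2,1) = 110.
From row 5, 305 − (26 + (-2) + 145 + 54) gives (5,4) = 82.
Column 3 needs 305; the known cells sum to 244, so (3,3) = 61.
Using column 4: 124 + (-9) + 33 + 82 + ? → (4,4) = 305 − 230 = 75.
Using main diagonal: 47 + 61 + 75 + 54 + ? → (1,1) = 305 − 237 = 68.
Row 1 needs 305; the known cells sum to 209, so (1,5) = 96.
From column 1, 305 − (68 + 110 + 117 + 26) gives (4,1) = -16.
Using anti-diagonal: 96 + (-9) + 61 + 26 + ? → (4,2) = 305 − 174 = 131.
Row 4 must total 305; the given cells sum to 293, so (4,5) = 12.
From column 2, 305 − (40 + 47 + 131 + (-2)) gives (3,2) = 89.
Using column 5: 96 + 138 + 12 + 54 + ? → (3,5) = 305 − 300 = 5.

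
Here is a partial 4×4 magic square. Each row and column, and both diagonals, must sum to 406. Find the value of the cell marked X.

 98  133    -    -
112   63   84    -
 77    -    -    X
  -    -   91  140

Row 2: 112 + 63 + 84 + ? = 406, so (2,4) = 147.
From column 1, 406 − (98 + 112 + 77) gives (4,1) = 119.
Main diagonal: 98 + 63 + 140 + ? = 406, so (3,3) = 105.
Row 4: 119 + 91 + 140 + ? = 406, so (4,2) = 56.
Column 2 must total 406; the given cells sum to 252, so (3,2) = 154.
Column 3: 84 + 105 + 91 + ? = 406, so (1,3) = 126.
Using anti-diagonal: 84 + 154 + 119 + ? → (1,4) = 406 − 357 = 49.
Row 3 needs 406; the known cells sum to 336, so (3,4) = 70.

70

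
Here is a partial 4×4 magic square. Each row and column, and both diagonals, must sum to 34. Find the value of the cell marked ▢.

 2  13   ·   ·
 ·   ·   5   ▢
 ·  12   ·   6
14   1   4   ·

The remaining cell in row 4 is (4,4) = 34 − 19 = 15.
Column 2 must total 34; the given cells sum to 26, so (2,2) = 8.
Main diagonal needs 34; the known cells sum to 25, so (3,3) = 9.
From anti-diagonal, 34 − (5 + 12 + 14) gives (1,4) = 3.
Row 1: 2 + 13 + 3 + ? = 34, so (1,3) = 16.
Row 3: 12 + 9 + 6 + ? = 34, so (3,1) = 7.
Column 1 needs 34; the known cells sum to 23, so (2,1) = 11.
Column 4 needs 34; the known cells sum to 24, so (2,4) = 10.

10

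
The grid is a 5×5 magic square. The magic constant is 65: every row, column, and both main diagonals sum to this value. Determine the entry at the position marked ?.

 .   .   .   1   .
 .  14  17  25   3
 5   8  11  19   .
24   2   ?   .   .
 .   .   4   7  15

From row 2, 65 − (14 + 17 + 25 + 3) gives (2,1) = 6.
From row 3, 65 − (5 + 8 + 11 + 19) gives (3,5) = 22.
Column 4 must total 65; the given cells sum to 52, so (4,4) = 13.
From main diagonal, 65 − (14 + 11 + 13 + 15) gives (1,1) = 12.
The remaining cell in column 1 is (5,1) = 65 − 47 = 18.
Anti-diagonal: 25 + 11 + 2 + 18 + ? = 65, so (1,5) = 9.
Row 5 needs 65; the known cells sum to 44, so (5,2) = 21.
From column 2, 65 − (14 + 8 + 2 + 21) gives (1,2) = 20.
Column 5 needs 65; the known cells sum to 49, so (4,5) = 16.
The remaining cell in row 1 is (1,3) = 65 − 42 = 23.
From row 4, 65 − (24 + 2 + 13 + 16) gives (4,3) = 10.

10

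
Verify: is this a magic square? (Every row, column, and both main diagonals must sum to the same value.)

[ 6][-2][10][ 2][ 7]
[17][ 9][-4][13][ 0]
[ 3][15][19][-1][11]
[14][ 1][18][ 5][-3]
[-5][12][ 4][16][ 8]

No — column 3 sums to 47 but column 1 sums to 35.

Row 1: 6 + (-2) + 10 + 2 + 7 = 23.
Row 2: 17 + 9 + (-4) + 13 + 0 = 35.
Row 3: 3 + 15 + 19 + (-1) + 11 = 47.
Row 4: 14 + 1 + 18 + 5 + (-3) = 35.
Row 5: -5 + 12 + 4 + 16 + 8 = 35.
Column 1: 6 + 17 + 3 + 14 + (-5) = 35.
Column 2: -2 + 9 + 15 + 1 + 12 = 35.
Column 3: 10 + (-4) + 19 + 18 + 4 = 47.
Column 4: 2 + 13 + (-1) + 5 + 16 = 35.
Column 5: 7 + 0 + 11 + (-3) + 8 = 23.
Main diagonal: 6 + 9 + 19 + 5 + 8 = 47.
Anti-diagonal: 7 + 13 + 19 + 1 + (-5) = 35.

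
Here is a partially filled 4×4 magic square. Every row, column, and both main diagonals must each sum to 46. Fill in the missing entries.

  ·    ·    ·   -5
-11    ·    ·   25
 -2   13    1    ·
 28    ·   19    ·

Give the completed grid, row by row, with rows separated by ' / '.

31 4 16 -5 / -11 22 10 25 / -2 13 1 34 / 28 7 19 -8

Row 3 needs 46; the known cells sum to 12, so (3,4) = 34.
Column 1: -11 + (-2) + 28 + ? = 46, so (1,1) = 31.
Column 4 needs 46; the known cells sum to 54, so (4,4) = -8.
Main diagonal: 31 + 1 + (-8) + ? = 46, so (2,2) = 22.
Anti-diagonal needs 46; the known cells sum to 36, so (2,3) = 10.
Row 4 needs 46; the known cells sum to 39, so (4,2) = 7.
The remaining cell in column 2 is (1,2) = 46 − 42 = 4.
From column 3, 46 − (10 + 1 + 19) gives (1,3) = 16.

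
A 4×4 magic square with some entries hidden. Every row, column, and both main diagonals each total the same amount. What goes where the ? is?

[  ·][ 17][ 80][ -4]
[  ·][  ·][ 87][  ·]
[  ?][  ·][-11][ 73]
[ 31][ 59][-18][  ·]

52

Column 3 is complete and sums to 138; that is the magic constant.
Row 1 must total 138; the given cells sum to 93, so (1,1) = 45.
Row 4 needs 138; the known cells sum to 72, so (4,4) = 66.
Column 4 needs 138; the known cells sum to 135, so (2,4) = 3.
Main diagonal must total 138; the given cells sum to 100, so (2,2) = 38.
Using anti-diagonal: -4 + 87 + 31 + ? → (3,2) = 138 − 114 = 24.
From row 2, 138 − (38 + 87 + 3) gives (2,1) = 10.
The remaining cell in row 3 is (3,1) = 138 − 86 = 52.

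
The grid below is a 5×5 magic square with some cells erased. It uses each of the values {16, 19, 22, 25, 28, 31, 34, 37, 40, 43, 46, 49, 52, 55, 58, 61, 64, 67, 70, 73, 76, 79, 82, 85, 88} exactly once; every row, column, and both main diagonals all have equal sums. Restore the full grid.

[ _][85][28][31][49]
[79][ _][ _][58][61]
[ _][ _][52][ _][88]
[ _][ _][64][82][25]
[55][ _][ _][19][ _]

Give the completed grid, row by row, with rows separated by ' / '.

67 85 28 31 49 / 79 22 40 58 61 / 16 34 52 70 88 / 43 46 64 82 25 / 55 73 76 19 37

The 25 entries sum to 1300, so each line sums to 1300/5 = 260.
The remaining cell in row 1 is (1,1) = 260 − 193 = 67.
From column 4, 260 − (31 + 58 + 82 + 19) gives (3,4) = 70.
Column 5: 49 + 61 + 88 + 25 + ? = 260, so (5,5) = 37.
Main diagonal must total 260; the given cells sum to 238, so (2,2) = 22.
Using anti-diagonal: 49 + 58 + 52 + 55 + ? → (4,2) = 260 − 214 = 46.
Row 2 must total 260; the given cells sum to 220, so (2,3) = 40.
The remaining cell in row 4 is (4,1) = 260 − 217 = 43.
Using column 1: 67 + 79 + 43 + 55 + ? → (3,1) = 260 − 244 = 16.
Column 3 must total 260; the given cells sum to 184, so (5,3) = 76.
The remaining cell in row 3 is (3,2) = 260 − 226 = 34.
Using row 5: 55 + 76 + 19 + 37 + ? → (5,2) = 260 − 187 = 73.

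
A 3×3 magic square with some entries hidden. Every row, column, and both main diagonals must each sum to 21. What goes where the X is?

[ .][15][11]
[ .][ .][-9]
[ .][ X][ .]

From row 1, 21 − (15 + 11) gives (1,1) = -5.
The remaining cell in column 3 is (3,3) = 21 − 2 = 19.
The remaining cell in main diagonal is (2,2) = 21 − 14 = 7.
Anti-diagonal: 11 + 7 + ? = 21, so (3,1) = 3.
The remaining cell in row 2 is (2,1) = 21 − (-2) = 23.
From row 3, 21 − (3 + 19) gives (3,2) = -1.

-1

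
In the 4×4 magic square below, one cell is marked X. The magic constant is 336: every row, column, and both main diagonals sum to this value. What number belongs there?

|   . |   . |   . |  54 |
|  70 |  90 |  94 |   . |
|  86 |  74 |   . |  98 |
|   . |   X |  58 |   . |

The remaining cell in row 2 is (2,4) = 336 − 254 = 82.
From row 3, 336 − (86 + 74 + 98) gives (3,3) = 78.
Column 3 must total 336; the given cells sum to 230, so (1,3) = 106.
Column 4 must total 336; the given cells sum to 234, so (4,4) = 102.
Main diagonal must total 336; the given cells sum to 270, so (1,1) = 66.
Anti-diagonal: 54 + 94 + 74 + ? = 336, so (4,1) = 114.
The remaining cell in row 1 is (1,2) = 336 − 226 = 110.
Using row 4: 114 + 58 + 102 + ? → (4,2) = 336 − 274 = 62.

62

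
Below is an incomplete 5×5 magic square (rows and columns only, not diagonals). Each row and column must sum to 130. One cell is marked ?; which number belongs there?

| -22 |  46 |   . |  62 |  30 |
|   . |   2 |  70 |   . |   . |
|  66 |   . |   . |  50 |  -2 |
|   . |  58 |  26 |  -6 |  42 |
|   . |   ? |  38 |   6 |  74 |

The remaining cell in row 1 is (1,3) = 130 − 116 = 14.
From row 4, 130 − (58 + 26 + (-6) + 42) gives (4,1) = 10.
Column 3 must total 130; the given cells sum to 148, so (3,3) = -18.
Column 4 must total 130; the given cells sum to 112, so (2,4) = 18.
Column 5 must total 130; the given cells sum to 144, so (2,5) = -14.
The remaining cell in row 2 is (2,1) = 130 − 76 = 54.
Row 3 needs 130; the known cells sum to 96, so (3,2) = 34.
Column 1 needs 130; the known cells sum to 108, so (5,1) = 22.
Column 2: 46 + 2 + 34 + 58 + ? = 130, so (5,2) = -10.

-10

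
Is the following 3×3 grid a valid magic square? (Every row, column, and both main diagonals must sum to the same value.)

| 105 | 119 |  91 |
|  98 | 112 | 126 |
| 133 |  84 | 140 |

No — column 3 sums to 357 but column 1 sums to 336.

Row 1: 105 + 119 + 91 = 315.
Row 2: 98 + 112 + 126 = 336.
Row 3: 133 + 84 + 140 = 357.
Column 1: 105 + 98 + 133 = 336.
Column 2: 119 + 112 + 84 = 315.
Column 3: 91 + 126 + 140 = 357.
Main diagonal: 105 + 112 + 140 = 357.
Anti-diagonal: 91 + 112 + 133 = 336.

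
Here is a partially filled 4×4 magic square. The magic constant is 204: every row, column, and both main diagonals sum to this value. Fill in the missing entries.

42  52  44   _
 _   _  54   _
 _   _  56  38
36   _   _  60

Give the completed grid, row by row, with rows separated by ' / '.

The remaining cell in row 1 is (1,4) = 204 − 138 = 66.
The remaining cell in column 3 is (4,3) = 204 − 154 = 50.
The remaining cell in column 4 is (2,4) = 204 − 164 = 40.
Main diagonal: 42 + 56 + 60 + ? = 204, so (2,2) = 46.
Anti-diagonal must total 204; the given cells sum to 156, so (3,2) = 48.
Using row 2: 46 + 54 + 40 + ? → (2,1) = 204 − 140 = 64.
The remaining cell in row 3 is (3,1) = 204 − 142 = 62.
Using row 4: 36 + 50 + 60 + ? → (4,2) = 204 − 146 = 58.

42 52 44 66 / 64 46 54 40 / 62 48 56 38 / 36 58 50 60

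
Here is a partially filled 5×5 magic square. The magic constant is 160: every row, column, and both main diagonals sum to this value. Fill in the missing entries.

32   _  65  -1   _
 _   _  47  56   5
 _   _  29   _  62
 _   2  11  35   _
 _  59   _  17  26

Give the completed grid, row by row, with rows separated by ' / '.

32 41 65 -1 23 / 14 38 47 56 5 / -4 20 29 53 62 / 68 2 11 35 44 / 50 59 8 17 26

Column 3 must total 160; the given cells sum to 152, so (5,3) = 8.
Column 4 must total 160; the given cells sum to 107, so (3,4) = 53.
Main diagonal: 32 + 29 + 35 + 26 + ? = 160, so (2,2) = 38.
Row 2 must total 160; the given cells sum to 146, so (2,1) = 14.
Row 5 needs 160; the known cells sum to 110, so (5,1) = 50.
From anti-diagonal, 160 − (56 + 29 + 2 + 50) gives (1,5) = 23.
Row 1 needs 160; the known cells sum to 119, so (1,2) = 41.
Column 2: 41 + 38 + 2 + 59 + ? = 160, so (3,2) = 20.
Column 5: 23 + 5 + 62 + 26 + ? = 160, so (4,5) = 44.
The remaining cell in row 3 is (3,1) = 160 − 164 = -4.
Using row 4: 2 + 11 + 35 + 44 + ? → (4,1) = 160 − 92 = 68.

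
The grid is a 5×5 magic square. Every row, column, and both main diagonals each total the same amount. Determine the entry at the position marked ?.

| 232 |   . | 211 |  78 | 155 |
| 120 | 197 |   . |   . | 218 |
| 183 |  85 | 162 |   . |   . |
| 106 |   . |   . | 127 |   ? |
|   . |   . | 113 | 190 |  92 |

204

Main diagonal is complete and sums to 810; that is the magic constant.
From row 1, 810 − (232 + 211 + 78 + 155) gives (1,2) = 134.
Column 1: 232 + 120 + 183 + 106 + ? = 810, so (5,1) = 169.
Row 5: 169 + 113 + 190 + 92 + ? = 810, so (5,2) = 246.
Column 2 needs 810; the known cells sum to 662, so (4,2) = 148.
Anti-diagonal needs 810; the known cells sum to 634, so (2,4) = 176.
Row 2 must total 810; the given cells sum to 711, so (2,3) = 99.
Column 3 must total 810; the given cells sum to 585, so (4,3) = 225.
The remaining cell in column 4 is (3,4) = 810 − 571 = 239.
The remaining cell in row 3 is (3,5) = 810 − 669 = 141.
From row 4, 810 − (106 + 148 + 225 + 127) gives (4,5) = 204.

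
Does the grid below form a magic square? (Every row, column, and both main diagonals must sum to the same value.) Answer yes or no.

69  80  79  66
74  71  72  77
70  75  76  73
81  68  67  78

Yes

Row 1: 69 + 80 + 79 + 66 = 294.
Row 2: 74 + 71 + 72 + 77 = 294.
Row 3: 70 + 75 + 76 + 73 = 294.
Row 4: 81 + 68 + 67 + 78 = 294.
Column 1: 69 + 74 + 70 + 81 = 294.
Column 2: 80 + 71 + 75 + 68 = 294.
Column 3: 79 + 72 + 76 + 67 = 294.
Column 4: 66 + 77 + 73 + 78 = 294.
Main diagonal: 69 + 71 + 76 + 78 = 294.
Anti-diagonal: 66 + 72 + 75 + 81 = 294.
All lines sum to 294.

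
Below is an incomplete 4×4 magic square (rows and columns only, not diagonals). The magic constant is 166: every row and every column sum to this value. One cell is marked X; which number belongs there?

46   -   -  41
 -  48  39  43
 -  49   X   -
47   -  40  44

42

The remaining cell in row 2 is (2,1) = 166 − 130 = 36.
The remaining cell in row 4 is (4,2) = 166 − 131 = 35.
Column 1 must total 166; the given cells sum to 129, so (3,1) = 37.
Column 2 must total 166; the given cells sum to 132, so (1,2) = 34.
Column 4: 41 + 43 + 44 + ? = 166, so (3,4) = 38.
Row 1: 46 + 34 + 41 + ? = 166, so (1,3) = 45.
Using row 3: 37 + 49 + 38 + ? → (3,3) = 166 − 124 = 42.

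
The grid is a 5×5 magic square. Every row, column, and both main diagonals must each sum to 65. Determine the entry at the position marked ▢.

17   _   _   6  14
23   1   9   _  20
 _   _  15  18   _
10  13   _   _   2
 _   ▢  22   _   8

Row 2: 23 + 1 + 9 + 20 + ? = 65, so (2,4) = 12.
Column 5 needs 65; the known cells sum to 44, so (3,5) = 21.
Main diagonal: 17 + 1 + 15 + 8 + ? = 65, so (4,4) = 24.
Anti-diagonal must total 65; the given cells sum to 54, so (5,1) = 11.
Row 4 must total 65; the given cells sum to 49, so (4,3) = 16.
Using column 1: 17 + 23 + 10 + 11 + ? → (3,1) = 65 − 61 = 4.
The remaining cell in column 3 is (1,3) = 65 − 62 = 3.
The remaining cell in column 4 is (5,4) = 65 − 60 = 5.
Row 1 must total 65; the given cells sum to 40, so (1,2) = 25.
Row 3: 4 + 15 + 18 + 21 + ? = 65, so (3,2) = 7.
From row 5, 65 − (11 + 22 + 5 + 8) gives (5,2) = 19.

19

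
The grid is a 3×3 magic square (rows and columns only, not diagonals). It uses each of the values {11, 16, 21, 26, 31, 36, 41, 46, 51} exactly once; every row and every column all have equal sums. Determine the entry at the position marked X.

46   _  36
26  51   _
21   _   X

41

The 9 entries sum to 279, so each line sums to 279/3 = 93.
Using row 1: 46 + 36 + ? → (1,2) = 93 − 82 = 11.
Row 2 must total 93; the given cells sum to 77, so (2,3) = 16.
Column 2 needs 93; the known cells sum to 62, so (3,2) = 31.
The remaining cell in column 3 is (3,3) = 93 − 52 = 41.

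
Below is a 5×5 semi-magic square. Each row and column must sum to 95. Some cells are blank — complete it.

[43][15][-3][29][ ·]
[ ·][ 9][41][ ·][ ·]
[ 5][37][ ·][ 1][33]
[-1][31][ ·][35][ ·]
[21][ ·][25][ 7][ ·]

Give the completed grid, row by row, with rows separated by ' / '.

Row 1 must total 95; the given cells sum to 84, so (1,5) = 11.
Row 3 must total 95; the given cells sum to 76, so (3,3) = 19.
Column 1 needs 95; the known cells sum to 68, so (2,1) = 27.
From column 2, 95 − (15 + 9 + 37 + 31) gives (5,2) = 3.
Column 3 must total 95; the given cells sum to 82, so (4,3) = 13.
Column 4: 29 + 1 + 35 + 7 + ? = 95, so (2,4) = 23.
Row 2 must total 95; the given cells sum to 100, so (2,5) = -5.
Using row 4: -1 + 31 + 13 + 35 + ? → (4,5) = 95 − 78 = 17.
Row 5: 21 + 3 + 25 + 7 + ? = 95, so (5,5) = 39.

43 15 -3 29 11 / 27 9 41 23 -5 / 5 37 19 1 33 / -1 31 13 35 17 / 21 3 25 7 39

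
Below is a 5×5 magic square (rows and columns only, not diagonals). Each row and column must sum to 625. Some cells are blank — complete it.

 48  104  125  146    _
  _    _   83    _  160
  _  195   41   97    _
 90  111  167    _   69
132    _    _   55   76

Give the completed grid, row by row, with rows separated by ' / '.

48 104 125 146 202 / 181 62 83 139 160 / 174 195 41 97 118 / 90 111 167 188 69 / 132 153 209 55 76

Row 1 must total 625; the given cells sum to 423, so (1,5) = 202.
From row 4, 625 − (90 + 111 + 167 + 69) gives (4,4) = 188.
Column 3 must total 625; the given cells sum to 416, so (5,3) = 209.
From column 4, 625 − (146 + 97 + 188 + 55) gives (2,4) = 139.
Using column 5: 202 + 160 + 69 + 76 + ? → (3,5) = 625 − 507 = 118.
From row 3, 625 − (195 + 41 + 97 + 118) gives (3,1) = 174.
From row 5, 625 − (132 + 209 + 55 + 76) gives (5,2) = 153.
The remaining cell in column 1 is (2,1) = 625 − 444 = 181.
The remaining cell in column 2 is (2,2) = 625 − 563 = 62.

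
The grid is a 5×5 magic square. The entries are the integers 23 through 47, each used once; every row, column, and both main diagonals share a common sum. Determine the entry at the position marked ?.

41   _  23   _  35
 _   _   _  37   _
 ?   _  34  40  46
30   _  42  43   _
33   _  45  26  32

The entries are 23 through 47, which sum to 875, so each line sums to 875/5 = 175.
Row 5 must total 175; the given cells sum to 136, so (5,2) = 39.
Column 3 needs 175; the known cells sum to 144, so (2,3) = 31.
Using column 4: 37 + 40 + 43 + 26 + ? → (1,4) = 175 − 146 = 29.
Main diagonal: 41 + 34 + 43 + 32 + ? = 175, so (2,2) = 25.
Anti-diagonal needs 175; the known cells sum to 139, so (4,2) = 36.
Row 1 must total 175; the given cells sum to 128, so (1,2) = 47.
Row 4 needs 175; the known cells sum to 151, so (4,5) = 24.
Using column 2: 47 + 25 + 36 + 39 + ? → (3,2) = 175 − 147 = 28.
Column 5 needs 175; the known cells sum to 137, so (2,5) = 38.
Row 2 must total 175; the given cells sum to 131, so (2,1) = 44.
Row 3: 28 + 34 + 40 + 46 + ? = 175, so (3,1) = 27.

27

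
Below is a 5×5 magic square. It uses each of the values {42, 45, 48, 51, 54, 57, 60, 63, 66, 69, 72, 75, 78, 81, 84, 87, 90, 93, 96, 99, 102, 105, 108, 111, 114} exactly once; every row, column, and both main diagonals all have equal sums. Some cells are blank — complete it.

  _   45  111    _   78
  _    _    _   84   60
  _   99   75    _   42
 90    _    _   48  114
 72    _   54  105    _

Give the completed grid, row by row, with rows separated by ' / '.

The 25 entries sum to 1950, so each line sums to 1950/5 = 390.
The remaining cell in column 5 is (5,5) = 390 − 294 = 96.
From anti-diagonal, 390 − (78 + 84 + 75 + 72) gives (4,2) = 81.
Row 4: 90 + 81 + 48 + 114 + ? = 390, so (4,3) = 57.
From row 5, 390 − (72 + 54 + 105 + 96) gives (5,2) = 63.
The remaining cell in column 2 is (2,2) = 390 − 288 = 102.
Column 3 must total 390; the given cells sum to 297, so (2,3) = 93.
Main diagonal needs 390; the known cells sum to 321, so (1,1) = 69.
From row 1, 390 − (69 + 45 + 111 + 78) gives (1,4) = 87.
Row 2 needs 390; the known cells sum to 339, so (2,1) = 51.
Column 1: 69 + 51 + 90 + 72 + ? = 390, so (3,1) = 108.
Column 4: 87 + 84 + 48 + 105 + ? = 390, so (3,4) = 66.

69 45 111 87 78 / 51 102 93 84 60 / 108 99 75 66 42 / 90 81 57 48 114 / 72 63 54 105 96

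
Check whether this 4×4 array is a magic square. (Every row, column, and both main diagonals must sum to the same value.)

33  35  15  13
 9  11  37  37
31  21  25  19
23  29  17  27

No — column 2 sums to 96 but anti-diagonal sums to 94.

Row 1: 33 + 35 + 15 + 13 = 96.
Row 2: 9 + 11 + 37 + 37 = 94.
Row 3: 31 + 21 + 25 + 19 = 96.
Row 4: 23 + 29 + 17 + 27 = 96.
Column 1: 33 + 9 + 31 + 23 = 96.
Column 2: 35 + 11 + 21 + 29 = 96.
Column 3: 15 + 37 + 25 + 17 = 94.
Column 4: 13 + 37 + 19 + 27 = 96.
Main diagonal: 33 + 11 + 25 + 27 = 96.
Anti-diagonal: 13 + 37 + 21 + 23 = 94.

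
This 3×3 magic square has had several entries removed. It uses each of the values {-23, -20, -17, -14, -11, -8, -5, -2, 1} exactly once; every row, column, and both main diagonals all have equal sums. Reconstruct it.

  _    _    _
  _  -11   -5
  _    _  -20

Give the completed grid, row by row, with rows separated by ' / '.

-2 -23 -8 / -17 -11 -5 / -14 1 -20

The 9 entries sum to -99, so each line sums to -99/3 = -33.
From row 2, -33 − (-11 + (-5)) gives (2,1) = -17.
Column 3 must total -33; the given cells sum to -25, so (1,3) = -8.
Main diagonal needs -33; the known cells sum to -31, so (1,1) = -2.
The remaining cell in anti-diagonal is (3,1) = -33 − (-19) = -14.
Using row 1: -2 + (-8) + ? → (1,2) = -33 − (-10) = -23.
The remaining cell in row 3 is (3,2) = -33 − (-34) = 1.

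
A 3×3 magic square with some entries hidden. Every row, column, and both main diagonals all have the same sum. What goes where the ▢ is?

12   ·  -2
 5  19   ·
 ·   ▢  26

-9

Main diagonal is complete and sums to 57; that is the magic constant.
Row 1 needs 57; the known cells sum to 10, so (1,2) = 47.
From row 2, 57 − (5 + 19) gives (2,3) = 33.
Column 1: 12 + 5 + ? = 57, so (3,1) = 40.
Column 2: 47 + 19 + ? = 57, so (3,2) = -9.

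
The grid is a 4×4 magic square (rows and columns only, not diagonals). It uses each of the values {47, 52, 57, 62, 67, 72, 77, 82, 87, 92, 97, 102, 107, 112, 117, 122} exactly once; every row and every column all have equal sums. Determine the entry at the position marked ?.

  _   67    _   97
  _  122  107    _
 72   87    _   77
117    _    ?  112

The 16 entries sum to 1352, so each line sums to 1352/4 = 338.
Row 3 must total 338; the given cells sum to 236, so (3,3) = 102.
Column 2 must total 338; the given cells sum to 276, so (4,2) = 62.
Column 4 needs 338; the known cells sum to 286, so (2,4) = 52.
Using row 2: 122 + 107 + 52 + ? → (2,1) = 338 − 281 = 57.
Using row 4: 117 + 62 + 112 + ? → (4,3) = 338 − 291 = 47.

47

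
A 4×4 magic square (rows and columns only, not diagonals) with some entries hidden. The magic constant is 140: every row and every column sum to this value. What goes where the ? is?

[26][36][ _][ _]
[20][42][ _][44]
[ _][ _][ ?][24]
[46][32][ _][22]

Using row 2: 20 + 42 + 44 + ? → (2,3) = 140 − 106 = 34.
Row 4: 46 + 32 + 22 + ? = 140, so (4,3) = 40.
Column 1 needs 140; the known cells sum to 92, so (3,1) = 48.
Column 2 must total 140; the given cells sum to 110, so (3,2) = 30.
Column 4 must total 140; the given cells sum to 90, so (1,4) = 50.
From row 1, 140 − (26 + 36 + 50) gives (1,3) = 28.
Row 3 must total 140; the given cells sum to 102, so (3,3) = 38.

38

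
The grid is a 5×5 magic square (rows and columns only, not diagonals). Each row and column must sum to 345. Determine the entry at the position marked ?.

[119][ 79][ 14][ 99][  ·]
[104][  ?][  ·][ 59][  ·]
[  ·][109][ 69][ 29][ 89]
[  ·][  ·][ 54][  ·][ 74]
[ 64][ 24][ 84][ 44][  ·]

From row 1, 345 − (119 + 79 + 14 + 99) gives (1,5) = 34.
Using row 3: 109 + 69 + 29 + 89 + ? → (3,1) = 345 − 296 = 49.
The remaining cell in row 5 is (5,5) = 345 − 216 = 129.
Column 1: 119 + 104 + 49 + 64 + ? = 345, so (4,1) = 9.
Using column 3: 14 + 69 + 54 + 84 + ? → (2,3) = 345 − 221 = 124.
The remaining cell in column 4 is (4,4) = 345 − 231 = 114.
Column 5 needs 345; the known cells sum to 326, so (2,5) = 19.
From row 2, 345 − (104 + 124 + 59 + 19) gives (2,2) = 39.

39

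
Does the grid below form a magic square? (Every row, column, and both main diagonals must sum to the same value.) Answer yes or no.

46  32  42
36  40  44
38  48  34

Yes

Row 1: 46 + 32 + 42 = 120.
Row 2: 36 + 40 + 44 = 120.
Row 3: 38 + 48 + 34 = 120.
Column 1: 46 + 36 + 38 = 120.
Column 2: 32 + 40 + 48 = 120.
Column 3: 42 + 44 + 34 = 120.
Main diagonal: 46 + 40 + 34 = 120.
Anti-diagonal: 42 + 40 + 38 = 120.
All lines sum to 120.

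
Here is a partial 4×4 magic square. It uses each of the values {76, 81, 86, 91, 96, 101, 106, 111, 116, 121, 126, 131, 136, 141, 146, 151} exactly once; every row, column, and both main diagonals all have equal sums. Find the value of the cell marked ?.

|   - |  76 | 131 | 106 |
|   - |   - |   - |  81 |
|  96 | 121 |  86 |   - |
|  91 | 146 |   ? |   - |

101

The 16 entries sum to 1816, so each line sums to 1816/4 = 454.
The remaining cell in row 1 is (1,1) = 454 − 313 = 141.
The remaining cell in row 3 is (3,4) = 454 − 303 = 151.
Column 1 must total 454; the given cells sum to 328, so (2,1) = 126.
Column 2: 76 + 121 + 146 + ? = 454, so (2,2) = 111.
Using column 4: 106 + 81 + 151 + ? → (4,4) = 454 − 338 = 116.
The remaining cell in anti-diagonal is (2,3) = 454 − 318 = 136.
The remaining cell in row 4 is (4,3) = 454 − 353 = 101.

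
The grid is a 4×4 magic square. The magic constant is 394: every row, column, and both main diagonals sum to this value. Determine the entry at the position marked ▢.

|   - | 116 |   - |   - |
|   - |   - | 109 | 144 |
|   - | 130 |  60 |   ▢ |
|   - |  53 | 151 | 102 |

Row 4 needs 394; the known cells sum to 306, so (4,1) = 88.
Using column 2: 116 + 130 + 53 + ? → (2,2) = 394 − 299 = 95.
Using column 3: 109 + 60 + 151 + ? → (1,3) = 394 − 320 = 74.
Main diagonal: 95 + 60 + 102 + ? = 394, so (1,1) = 137.
Using anti-diagonal: 109 + 130 + 88 + ? → (1,4) = 394 − 327 = 67.
Row 2 must total 394; the given cells sum to 348, so (2,1) = 46.
From column 1, 394 − (137 + 46 + 88) gives (3,1) = 123.
Column 4: 67 + 144 + 102 + ? = 394, so (3,4) = 81.

81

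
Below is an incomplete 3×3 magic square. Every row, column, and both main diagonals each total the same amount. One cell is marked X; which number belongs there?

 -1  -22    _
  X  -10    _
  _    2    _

Column 2 is complete and sums to -30; that is the magic constant.
Using row 1: -1 + (-22) + ? → (1,3) = -30 − (-23) = -7.
Using main diagonal: -1 + (-10) + ? → (3,3) = -30 − (-11) = -19.
From anti-diagonal, -30 − (-7 + (-10)) gives (3,1) = -13.
Column 1 needs -30; the known cells sum to -14, so (2,1) = -16.

-16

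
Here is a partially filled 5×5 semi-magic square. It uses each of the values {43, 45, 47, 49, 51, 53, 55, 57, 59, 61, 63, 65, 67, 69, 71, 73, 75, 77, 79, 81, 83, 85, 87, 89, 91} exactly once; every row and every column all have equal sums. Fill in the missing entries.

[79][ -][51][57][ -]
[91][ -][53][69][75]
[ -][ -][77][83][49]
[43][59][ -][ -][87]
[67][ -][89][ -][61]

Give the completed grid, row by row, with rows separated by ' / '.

The 25 entries sum to 1675, so each line sums to 1675/5 = 335.
Row 2: 91 + 53 + 69 + 75 + ? = 335, so (2,2) = 47.
Using column 1: 79 + 91 + 43 + 67 + ? → (3,1) = 335 − 280 = 55.
Column 3: 51 + 53 + 77 + 89 + ? = 335, so (4,3) = 65.
From column 5, 335 − (75 + 49 + 87 + 61) gives (1,5) = 63.
The remaining cell in row 1 is (1,2) = 335 − 250 = 85.
From row 3, 335 − (55 + 77 + 83 + 49) gives (3,2) = 71.
From row 4, 335 − (43 + 59 + 65 + 87) gives (4,4) = 81.
Column 2 needs 335; the known cells sum to 262, so (5,2) = 73.
Column 4 needs 335; the known cells sum to 290, so (5,4) = 45.

79 85 51 57 63 / 91 47 53 69 75 / 55 71 77 83 49 / 43 59 65 81 87 / 67 73 89 45 61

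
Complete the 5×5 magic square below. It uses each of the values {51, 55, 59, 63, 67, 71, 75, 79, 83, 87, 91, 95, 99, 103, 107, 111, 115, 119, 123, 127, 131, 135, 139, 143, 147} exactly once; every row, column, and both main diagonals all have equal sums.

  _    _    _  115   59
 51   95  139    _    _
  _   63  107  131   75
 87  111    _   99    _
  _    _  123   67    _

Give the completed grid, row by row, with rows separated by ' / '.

103 147 71 115 59 / 51 95 139 83 127 / 119 63 107 131 75 / 87 111 55 99 143 / 135 79 123 67 91

The 25 entries sum to 2475, so each line sums to 2475/5 = 495.
Row 3: 63 + 107 + 131 + 75 + ? = 495, so (3,1) = 119.
Column 4 must total 495; the given cells sum to 412, so (2,4) = 83.
Anti-diagonal: 59 + 83 + 107 + 111 + ? = 495, so (5,1) = 135.
Row 2: 51 + 95 + 139 + 83 + ? = 495, so (2,5) = 127.
From column 1, 495 − (51 + 119 + 87 + 135) gives (1,1) = 103.
Using main diagonal: 103 + 95 + 107 + 99 + ? → (5,5) = 495 − 404 = 91.
Row 5 must total 495; the given cells sum to 416, so (5,2) = 79.
The remaining cell in column 2 is (1,2) = 495 − 348 = 147.
From column 5, 495 − (59 + 127 + 75 + 91) gives (4,5) = 143.
The remaining cell in row 1 is (1,3) = 495 − 424 = 71.
Row 4 needs 495; the known cells sum to 440, so (4,3) = 55.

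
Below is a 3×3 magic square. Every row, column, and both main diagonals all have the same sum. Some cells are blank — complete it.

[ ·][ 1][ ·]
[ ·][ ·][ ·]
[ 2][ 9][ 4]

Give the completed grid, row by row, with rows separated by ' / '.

6 1 8 / 7 5 3 / 2 9 4

Row 3 is already complete: 2 + 9 + 4 = 15, so that is the magic constant.
From column 2, 15 − (1 + 9) gives (2,2) = 5.
Main diagonal must total 15; the given cells sum to 9, so (1,1) = 6.
From anti-diagonal, 15 − (5 + 2) gives (1,3) = 8.
Column 1 needs 15; the known cells sum to 8, so (2,1) = 7.
Column 3 must total 15; the given cells sum to 12, so (2,3) = 3.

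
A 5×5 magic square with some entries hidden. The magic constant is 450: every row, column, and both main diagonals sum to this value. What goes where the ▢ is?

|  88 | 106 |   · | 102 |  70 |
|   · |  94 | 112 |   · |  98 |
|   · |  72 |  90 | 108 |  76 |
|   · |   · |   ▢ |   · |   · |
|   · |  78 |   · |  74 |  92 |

Using row 1: 88 + 106 + 102 + 70 + ? → (1,3) = 450 − 366 = 84.
The remaining cell in row 3 is (3,1) = 450 − 346 = 104.
Column 2: 106 + 94 + 72 + 78 + ? = 450, so (4,2) = 100.
The remaining cell in column 5 is (4,5) = 450 − 336 = 114.
Using main diagonal: 88 + 94 + 90 + 92 + ? → (4,4) = 450 − 364 = 86.
From column 4, 450 − (102 + 108 + 86 + 74) gives (2,4) = 80.
Using anti-diagonal: 70 + 80 + 90 + 100 + ? → (5,1) = 450 − 340 = 110.
The remaining cell in row 2 is (2,1) = 450 − 384 = 66.
The remaining cell in row 5 is (5,3) = 450 − 354 = 96.
Column 1: 88 + 66 + 104 + 110 + ? = 450, so (4,1) = 82.
Column 3 needs 450; the known cells sum to 382, so (4,3) = 68.

68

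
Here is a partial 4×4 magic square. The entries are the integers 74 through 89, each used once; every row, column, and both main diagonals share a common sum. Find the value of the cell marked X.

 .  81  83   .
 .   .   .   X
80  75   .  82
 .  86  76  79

77

The entries are 74 through 89, which sum to 1304, so each line sums to 1304/4 = 326.
From row 3, 326 − (80 + 75 + 82) gives (3,3) = 89.
The remaining cell in row 4 is (4,1) = 326 − 241 = 85.
Column 2 needs 326; the known cells sum to 242, so (2,2) = 84.
Column 3: 83 + 89 + 76 + ? = 326, so (2,3) = 78.
Main diagonal must total 326; the given cells sum to 252, so (1,1) = 74.
Using anti-diagonal: 78 + 75 + 85 + ? → (1,4) = 326 − 238 = 88.
From column 1, 326 − (74 + 80 + 85) gives (2,1) = 87.
Column 4: 88 + 82 + 79 + ? = 326, so (2,4) = 77.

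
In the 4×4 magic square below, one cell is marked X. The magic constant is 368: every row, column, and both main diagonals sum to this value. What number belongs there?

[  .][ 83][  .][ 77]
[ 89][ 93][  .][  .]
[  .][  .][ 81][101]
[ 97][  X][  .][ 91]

85

From column 4, 368 − (77 + 101 + 91) gives (2,4) = 99.
Main diagonal must total 368; the given cells sum to 265, so (1,1) = 103.
Using row 1: 103 + 83 + 77 + ? → (1,3) = 368 − 263 = 105.
Row 2: 89 + 93 + 99 + ? = 368, so (2,3) = 87.
Column 1: 103 + 89 + 97 + ? = 368, so (3,1) = 79.
Column 3 must total 368; the given cells sum to 273, so (4,3) = 95.
Anti-diagonal must total 368; the given cells sum to 261, so (3,2) = 107.
Row 4 must total 368; the given cells sum to 283, so (4,2) = 85.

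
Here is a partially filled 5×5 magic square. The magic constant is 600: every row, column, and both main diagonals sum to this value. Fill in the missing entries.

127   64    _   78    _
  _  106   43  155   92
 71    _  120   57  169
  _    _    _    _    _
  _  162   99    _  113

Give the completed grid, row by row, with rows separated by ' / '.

Row 2: 106 + 43 + 155 + 92 + ? = 600, so (2,1) = 204.
Row 3 must total 600; the given cells sum to 417, so (3,2) = 183.
Column 2 must total 600; the given cells sum to 515, so (4,2) = 85.
Main diagonal: 127 + 106 + 120 + 113 + ? = 600, so (4,4) = 134.
The remaining cell in column 4 is (5,4) = 600 − 424 = 176.
The remaining cell in row 5 is (5,1) = 600 − 550 = 50.
Using column 1: 127 + 204 + 71 + 50 + ? → (4,1) = 600 − 452 = 148.
Using anti-diagonal: 155 + 120 + 85 + 50 + ? → (1,5) = 600 − 410 = 190.
Row 1 needs 600; the known cells sum to 459, so (1,3) = 141.
Column 3 needs 600; the known cells sum to 403, so (4,3) = 197.
Column 5 needs 600; the known cells sum to 564, so (4,5) = 36.

127 64 141 78 190 / 204 106 43 155 92 / 71 183 120 57 169 / 148 85 197 134 36 / 50 162 99 176 113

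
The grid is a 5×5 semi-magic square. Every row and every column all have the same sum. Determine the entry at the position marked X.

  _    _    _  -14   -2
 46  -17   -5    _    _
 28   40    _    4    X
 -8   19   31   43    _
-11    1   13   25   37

Row 5 is complete and sums to 65; that is the magic constant.
Row 4 must total 65; the given cells sum to 85, so (4,5) = -20.
Using column 1: 46 + 28 + (-8) + (-11) + ? → (1,1) = 65 − 55 = 10.
Column 2: -17 + 40 + 19 + 1 + ? = 65, so (1,2) = 22.
Column 4 needs 65; the known cells sum to 58, so (2,4) = 7.
Using row 1: 10 + 22 + (-14) + (-2) + ? → (1,3) = 65 − 16 = 49.
Row 2 must total 65; the given cells sum to 31, so (2,5) = 34.
Column 3 must total 65; the given cells sum to 88, so (3,3) = -23.
From column 5, 65 − (-2 + 34 + (-20) + 37) gives (3,5) = 16.

16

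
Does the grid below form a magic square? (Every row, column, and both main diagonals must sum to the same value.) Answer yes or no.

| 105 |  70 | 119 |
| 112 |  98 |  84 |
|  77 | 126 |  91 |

Yes

Row 1: 105 + 70 + 119 = 294.
Row 2: 112 + 98 + 84 = 294.
Row 3: 77 + 126 + 91 = 294.
Column 1: 105 + 112 + 77 = 294.
Column 2: 70 + 98 + 126 = 294.
Column 3: 119 + 84 + 91 = 294.
Main diagonal: 105 + 98 + 91 = 294.
Anti-diagonal: 119 + 98 + 77 = 294.
All lines sum to 294.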